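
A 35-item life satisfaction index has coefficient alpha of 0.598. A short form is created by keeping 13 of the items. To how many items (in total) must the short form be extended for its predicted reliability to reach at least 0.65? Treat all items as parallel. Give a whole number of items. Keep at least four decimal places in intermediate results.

44

Short-form reliability: n = 13/35 = 0.3714; r_13 = n·r/(1+(n−1)r) ≈ 0.3559
Length factor from the short form to reach 0.65: n' = 0.65(1 − 0.3559) / [0.3559(1 − 0.65)] ≈ 3.3610
Total items = 3.3610 × 13 = 43.69, rounded up to 44.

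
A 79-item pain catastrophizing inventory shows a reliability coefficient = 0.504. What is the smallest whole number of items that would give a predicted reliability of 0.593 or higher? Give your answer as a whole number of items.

Rearranging the Spearman-Brown formula for n,
n = r*(1 − r) / [ r (1 − r*) ]
n = [0.593 × 0.496] / [0.504 × 0.407]
n = 0.294128 / 0.205128 ≈ 1.4339
1.4339 × 79 = 113.28 → 114 items

114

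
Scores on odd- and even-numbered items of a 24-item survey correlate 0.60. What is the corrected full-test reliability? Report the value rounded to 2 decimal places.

0.75

The full test is twice the length of either half (n = 2).
r_full = 2(0.60) / (1 + 0.60)
r_full = 1.2000 / 1.6000 ≈ 0.7500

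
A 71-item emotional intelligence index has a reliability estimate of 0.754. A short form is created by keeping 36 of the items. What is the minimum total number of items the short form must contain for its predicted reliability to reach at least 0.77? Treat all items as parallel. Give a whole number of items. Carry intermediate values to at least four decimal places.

78

Short-form reliability: n = 36/71 = 0.5070; r_36 = n·r/(1+(n−1)r) ≈ 0.6085
Then solve for n' with r_old = 0.6085, r_target = 0.77: n' = 0.77(1 − 0.6085)/[0.6085(1 − 0.77)] = 2.1539
Items = 2.1539 × 36 ≈ 77.54 → 78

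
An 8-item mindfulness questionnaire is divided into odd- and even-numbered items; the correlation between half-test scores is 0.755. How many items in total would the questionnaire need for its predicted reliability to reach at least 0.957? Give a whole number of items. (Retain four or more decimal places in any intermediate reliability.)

r_full = 2(0.755)/(1 + 0.755) = 0.8604
Solve Spearman-Brown for n: n = 0.957(1 − 0.8604) / [0.8604(1 − 0.957)] = 3.6110
Items = 3.6110 × 8 ≈ 28.89 → 29

29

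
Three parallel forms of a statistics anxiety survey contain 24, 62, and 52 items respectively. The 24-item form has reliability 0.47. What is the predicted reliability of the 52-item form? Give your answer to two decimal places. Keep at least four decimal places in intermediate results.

Only the ratio of lengths matters: n = 52/24 = 2.1667
r_{52} = n·r / (1 + (n − 1)·r) = 1.0183 / 1.5483 ≈ 0.6577

0.66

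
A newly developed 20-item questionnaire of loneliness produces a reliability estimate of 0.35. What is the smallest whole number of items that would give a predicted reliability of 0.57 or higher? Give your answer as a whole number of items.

Rearranging the Spearman-Brown formula for n,
n = r_target (1 − r_old) / [ r_old (1 − r_target) ]
n = 0.57(1 − 0.35) / [0.35(1 − 0.57)]
  = 0.3705 / 0.1505 = 2.4618
Items needed = n × 20 = 2.4618 × 20 ≈ 49.24 → round up to 50

50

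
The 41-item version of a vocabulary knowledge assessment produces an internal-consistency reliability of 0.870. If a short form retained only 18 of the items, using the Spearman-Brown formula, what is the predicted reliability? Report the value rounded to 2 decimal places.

Length ratio n = 18/41 = 0.439
By Spearman-Brown, r_new = n r / (1 + (n − 1) r).
r_new = 0.439·0.870 / [1 + (0.439 − 1)·0.870]
r_new = 0.3819 / 0.5119 ≈ 0.7460

0.75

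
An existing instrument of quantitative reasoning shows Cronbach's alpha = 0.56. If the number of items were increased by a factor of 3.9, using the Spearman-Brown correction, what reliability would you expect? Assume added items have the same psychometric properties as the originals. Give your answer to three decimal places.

r_new = 3.9·0.56 / [1 + (3.9 − 1)·0.56]
     = 2.1840 / 2.6240 = 0.8323

0.832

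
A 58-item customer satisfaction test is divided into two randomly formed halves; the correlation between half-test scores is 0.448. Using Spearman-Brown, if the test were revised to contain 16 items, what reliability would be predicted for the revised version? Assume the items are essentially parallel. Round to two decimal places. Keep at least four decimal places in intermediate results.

0.31

Full-test reliability from the split-half r: r_full = 2(0.448)/(1 + 0.448) = 0.6188
Length factor from 58 to 16 items: n = 16/58 = 0.2759
r_new = n·r_full / (1 + (n − 1)·r_full) = 0.1707 / 0.5519 ≈ 0.3093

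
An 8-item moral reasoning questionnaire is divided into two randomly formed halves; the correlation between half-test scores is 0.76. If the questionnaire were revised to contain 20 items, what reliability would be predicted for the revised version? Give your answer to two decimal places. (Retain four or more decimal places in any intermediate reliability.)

0.94

Spearman-Brown correction (n = 2): r_full = 2·0.76/(1 + 0.76) = 0.8636
Then adjust to 20 items: n = 20/8 = 2.5000
r_new = n·r_full / (1 + (n − 1)·r_full) = 2.1590 / 2.2954 ≈ 0.9406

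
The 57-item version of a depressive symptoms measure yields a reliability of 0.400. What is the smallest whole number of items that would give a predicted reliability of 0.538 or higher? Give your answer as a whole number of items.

100

Spearman-Brown solved for the length factor n:
n = r_target (1 − r_old) / [ r_old (1 − r_target) ]
n = [0.538 × 0.600] / [0.400 × 0.462]
  = 0.322800 / 0.184800 = 1.7468
So the test needs 1.7468 × 57 ≈ 99.57 items; rounding up, 100.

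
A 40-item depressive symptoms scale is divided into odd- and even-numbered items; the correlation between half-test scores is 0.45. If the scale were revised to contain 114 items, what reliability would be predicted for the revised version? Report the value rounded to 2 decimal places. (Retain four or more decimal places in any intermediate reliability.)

First correct the split-half correlation to full-test reliability: r_full = 2 × 0.45 / (1 + 0.45) ≈ 0.6207
Length factor from 40 to 114 items: n = 114/40 = 2.8500
r_new = n·r_full / (1 + (n − 1)·r_full) = 1.7690 / 2.1483 ≈ 0.8234

0.82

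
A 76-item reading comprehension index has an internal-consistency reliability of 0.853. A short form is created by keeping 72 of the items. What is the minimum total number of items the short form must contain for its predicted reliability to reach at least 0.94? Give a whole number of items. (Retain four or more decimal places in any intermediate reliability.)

Short-form reliability: n = 72/76 = 0.9474; r_72 = n·r/(1+(n−1)r) ≈ 0.8461
Length factor from the short form to reach 0.94: n' = 0.94(1 − 0.8461) / [0.8461(1 − 0.94)] ≈ 2.8497
Items = 2.8497 × 72 ≈ 205.18 → 206

206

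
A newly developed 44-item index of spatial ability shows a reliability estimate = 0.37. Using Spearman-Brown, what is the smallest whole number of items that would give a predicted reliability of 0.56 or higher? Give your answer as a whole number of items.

Spearman-Brown solved for the length factor n:
n = r_target (1 − r_old) / [ r_old (1 − r_target) ]
n = 0.56 × (1 − 0.37) / [ 0.37 × (1 − 0.56) ]
  = 0.3528 / 0.1628 = 2.1671
Items needed = n × 44 = 2.1671 × 44 ≈ 95.35 → round up to 96

96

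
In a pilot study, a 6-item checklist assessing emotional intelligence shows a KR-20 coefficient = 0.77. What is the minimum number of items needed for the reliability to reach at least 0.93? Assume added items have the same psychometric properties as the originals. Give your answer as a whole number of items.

Invert Spearman-Brown to solve for n:
n = r*(1 − r) / [ r (1 − r*) ]
n = 0.93(1 − 0.77) / [0.77(1 − 0.93)]
n = 0.2139 / 0.0539 ≈ 3.9685
Items needed = n × 6 = 3.9685 × 6 ≈ 23.81 → round up to 24

24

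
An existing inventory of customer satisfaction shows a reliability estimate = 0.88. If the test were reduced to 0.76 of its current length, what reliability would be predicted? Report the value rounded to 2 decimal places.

By Spearman-Brown, r_new = n r / (1 + (n − 1) r).
r_new = 0.76·0.88 / [1 + (0.76 − 1)·0.88]
     = 0.6688 / 0.7888 = 0.8479

0.85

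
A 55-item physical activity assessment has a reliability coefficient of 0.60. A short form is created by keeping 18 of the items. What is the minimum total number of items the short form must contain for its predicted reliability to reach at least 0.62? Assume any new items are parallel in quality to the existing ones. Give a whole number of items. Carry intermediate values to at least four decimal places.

First, r for the 18-item form: n = 18/55 = 0.3273, so r_18 = 0.3273·0.60/(1 + (0.3273 − 1)·0.60) = 0.3293
Then solve for n' with r_old = 0.3293, r_target = 0.62: n' = 0.62(1 − 0.3293)/[0.3293(1 − 0.62)] = 3.3231
Total items = 3.3231 × 18 = 59.82, rounded up to 60.

60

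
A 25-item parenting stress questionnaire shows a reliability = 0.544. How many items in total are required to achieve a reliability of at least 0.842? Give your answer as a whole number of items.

Rearranging the Spearman-Brown formula for n,
n = r_target (1 − r_old) / [ r_old (1 − r_target) ]
n = 0.842 × (1 − 0.544) / [ 0.544 × (1 − 0.842) ]
n = 0.383952 / 0.085952 ≈ 4.4671
4.4671 × 25 = 111.68 → 112 items

112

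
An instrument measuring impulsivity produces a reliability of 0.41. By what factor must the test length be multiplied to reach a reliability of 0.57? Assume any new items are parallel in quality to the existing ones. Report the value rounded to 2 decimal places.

Spearman-Brown solved for the length factor n:
n = r_target (1 − r_old) / [ r_old (1 − r_target) ]
n = 0.57(1 − 0.41) / [0.41(1 − 0.57)]
n = 0.3363 / 0.1763 ≈ 1.9075

1.91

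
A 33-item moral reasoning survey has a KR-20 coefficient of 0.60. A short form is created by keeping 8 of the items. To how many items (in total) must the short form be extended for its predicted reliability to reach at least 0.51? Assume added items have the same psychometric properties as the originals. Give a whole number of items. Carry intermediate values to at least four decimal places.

First, r for the 8-item form: n = 8/33 = 0.2424, so r_8 = 0.2424·0.60/(1 + (0.2424 − 1)·0.60) = 0.2666
Length factor from the short form to reach 0.51: n' = 0.51(1 − 0.2666) / [0.2666(1 − 0.51)] ≈ 2.8632
Items = 2.8632 × 8 ≈ 22.91 → 23

23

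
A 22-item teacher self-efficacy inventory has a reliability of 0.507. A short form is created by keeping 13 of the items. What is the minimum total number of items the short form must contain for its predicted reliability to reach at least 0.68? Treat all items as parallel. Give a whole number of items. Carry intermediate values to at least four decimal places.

First, r for the 13-item form: n = 13/22 = 0.5909, so r_13 = 0.5909·0.507/(1 + (0.5909 − 1)·0.507) = 0.3780
Then solve for n' with r_old = 0.3780, r_target = 0.68: n' = 0.68(1 − 0.3780)/[0.3780(1 − 0.68)] = 3.4967
Items = 3.4967 × 13 ≈ 45.46 → 46

46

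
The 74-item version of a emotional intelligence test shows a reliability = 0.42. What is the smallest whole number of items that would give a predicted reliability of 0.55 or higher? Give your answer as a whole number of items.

125

Spearman-Brown solved for the length factor n:
n = r*(1 − r) / [ r (1 − r*) ]
n = [0.55 × 0.58] / [0.42 × 0.45]
  = 0.3190 / 0.1890 = 1.6878
Items needed = n × 74 = 1.6878 × 74 ≈ 124.90 → round up to 125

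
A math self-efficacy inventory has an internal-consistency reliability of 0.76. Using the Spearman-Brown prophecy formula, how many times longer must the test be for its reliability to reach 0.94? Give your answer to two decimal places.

4.95

n = 0.94 × (1 − 0.76) / [ 0.76 × (1 − 0.94) ]
  = 0.2256 / 0.0456 = 4.9474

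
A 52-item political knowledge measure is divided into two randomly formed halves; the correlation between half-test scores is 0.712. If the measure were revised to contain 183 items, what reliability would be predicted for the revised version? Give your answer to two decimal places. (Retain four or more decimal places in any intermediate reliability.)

First correct the split-half correlation to full-test reliability: r_full = 2 × 0.712 / (1 + 0.712) ≈ 0.8318
Then adjust to 183 items: n = 183/52 = 3.5192
r_new = n·r_full / (1 + (n − 1)·r_full) = 2.9273 / 3.0955 ≈ 0.9457

0.95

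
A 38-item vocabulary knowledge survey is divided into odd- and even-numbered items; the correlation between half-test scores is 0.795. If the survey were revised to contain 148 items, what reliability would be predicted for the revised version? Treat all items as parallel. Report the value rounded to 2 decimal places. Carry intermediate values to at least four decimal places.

0.97

Spearman-Brown correction (n = 2): r_full = 2·0.795/(1 + 0.795) = 0.8858
Length factor from 38 to 148 items: n = 148/38 = 3.8947
r_new = n·r_full / (1 + (n − 1)·r_full) = 3.4499 / 3.5641 ≈ 0.9680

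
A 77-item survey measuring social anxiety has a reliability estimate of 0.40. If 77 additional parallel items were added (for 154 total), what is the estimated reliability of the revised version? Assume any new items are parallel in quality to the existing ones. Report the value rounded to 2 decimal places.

The new length is 154/77 = 2 times the old.
r_new = (2 × 0.40) / (1 + (2 − 1) × 0.40)
r_new = 0.8000 / 1.4000 ≈ 0.5714

0.57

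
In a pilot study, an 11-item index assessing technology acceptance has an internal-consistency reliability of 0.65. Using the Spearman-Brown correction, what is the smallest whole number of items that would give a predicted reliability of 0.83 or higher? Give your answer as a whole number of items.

Rearranging the Spearman-Brown formula for n,
n = r*(1 − r) / [ r (1 − r*) ]
n = 0.83(1 − 0.65) / [0.65(1 − 0.83)]
  = 0.2905 / 0.1105 = 2.6290
So the test needs 2.6290 × 11 ≈ 28.92 items; rounding up, 29.

29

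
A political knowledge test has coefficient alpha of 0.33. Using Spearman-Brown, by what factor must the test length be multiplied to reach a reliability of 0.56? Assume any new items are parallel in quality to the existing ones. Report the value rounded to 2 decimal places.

2.58

n = 0.56 × (1 − 0.33) / [ 0.33 × (1 − 0.56) ]
n = 0.3752 / 0.1452 ≈ 2.5840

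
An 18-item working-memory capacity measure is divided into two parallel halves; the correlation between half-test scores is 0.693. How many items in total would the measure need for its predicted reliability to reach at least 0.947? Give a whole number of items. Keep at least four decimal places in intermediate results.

Corrected full-test reliability: r_full = 2 × 0.693 / (1 + 0.693) ≈ 0.8187
Solve Spearman-Brown for n: n = 0.947(1 − 0.8187) / [0.8187(1 − 0.947)] = 3.9568
Required items = 3.9568 × 18 = 71.22, so 72 items.

72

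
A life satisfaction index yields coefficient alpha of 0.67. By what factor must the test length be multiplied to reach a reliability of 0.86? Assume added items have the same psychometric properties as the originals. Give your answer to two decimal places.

3.03

Rearranging the Spearman-Brown formula for n,
n = r_target (1 − r_old) / [ r_old (1 − r_target) ]
n = 0.86 × (1 − 0.67) / [ 0.67 × (1 − 0.86) ]
n = 0.2838 / 0.0938 ≈ 3.0256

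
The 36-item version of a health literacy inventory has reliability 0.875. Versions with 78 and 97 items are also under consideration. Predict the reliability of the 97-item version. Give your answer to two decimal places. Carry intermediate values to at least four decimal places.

The 78-item form is not needed; work directly from the 36-item form with n = 97/36 = 2.6944.
r_{97} = n·r / (1 + (n − 1)·r) = 2.3576 / 2.4826 ≈ 0.9496

0.95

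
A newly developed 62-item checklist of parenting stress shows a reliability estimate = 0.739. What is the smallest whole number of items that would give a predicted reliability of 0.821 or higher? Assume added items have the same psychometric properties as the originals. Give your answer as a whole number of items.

101

Spearman-Brown solved for the length factor n:
n = r_target (1 − r_old) / [ r_old (1 − r_target) ]
n = 0.821 × (1 − 0.739) / [ 0.739 × (1 − 0.821) ]
  = 0.214281 / 0.132281 = 1.6199
1.6199 × 62 = 100.43 → 101 items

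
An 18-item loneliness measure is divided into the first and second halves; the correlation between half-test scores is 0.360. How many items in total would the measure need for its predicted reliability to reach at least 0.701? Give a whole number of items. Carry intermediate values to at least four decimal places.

Corrected full-test reliability: r_full = 2 × 0.360 / (1 + 0.360) ≈ 0.5294
Solve Spearman-Brown for n: n = 0.701(1 − 0.5294) / [0.5294(1 − 0.701)] = 2.0841
Items = 2.0841 × 18 ≈ 37.51 → 38

38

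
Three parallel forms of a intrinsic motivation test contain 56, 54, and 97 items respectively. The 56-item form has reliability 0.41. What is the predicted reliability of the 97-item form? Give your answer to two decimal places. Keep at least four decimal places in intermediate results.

0.55

The 54-item form is not needed; work directly from the 56-item form with n = 97/56 = 1.7321.
r_{97} = n·r / (1 + (n − 1)·r) = 0.7102 / 1.3002 ≈ 0.5462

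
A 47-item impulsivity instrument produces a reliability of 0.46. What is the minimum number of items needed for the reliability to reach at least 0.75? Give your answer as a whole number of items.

Rearranging the Spearman-Brown formula for n,
n = r_target (1 − r_old) / [ r_old (1 − r_target) ]
n = [0.75 × 0.54] / [0.46 × 0.25]
n = 0.4050 / 0.1150 ≈ 3.5217
3.5217 × 47 = 165.52 → 166 items

166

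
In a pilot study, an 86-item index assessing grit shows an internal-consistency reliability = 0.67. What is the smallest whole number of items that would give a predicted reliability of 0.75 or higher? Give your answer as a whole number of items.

128

Invert Spearman-Brown to solve for n:
n = r_target (1 − r_old) / [ r_old (1 − r_target) ]
n = 0.75 × (1 − 0.67) / [ 0.67 × (1 − 0.75) ]
n = 0.2475 / 0.1675 ≈ 1.4776
So the test needs 1.4776 × 86 ≈ 127.07 items; rounding up, 128.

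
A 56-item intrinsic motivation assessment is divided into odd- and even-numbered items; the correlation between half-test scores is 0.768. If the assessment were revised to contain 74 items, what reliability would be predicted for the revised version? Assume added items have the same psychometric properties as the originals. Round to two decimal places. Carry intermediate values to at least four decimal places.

0.90

Full-test reliability from the split-half r: r_full = 2(0.768)/(1 + 0.768) = 0.8688
Length factor from 56 to 74 items: n = 74/56 = 1.3214
r_new = n·r_full / (1 + (n − 1)·r_full) = 1.1480 / 1.2792 ≈ 0.8974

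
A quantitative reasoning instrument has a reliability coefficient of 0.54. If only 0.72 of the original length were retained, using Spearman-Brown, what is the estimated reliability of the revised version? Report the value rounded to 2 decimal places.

0.46

By Spearman-Brown, r_new = n r / (1 + (n − 1) r).
r_new = 0.72·0.54 / [1 + (0.72 − 1)·0.54]
     = 0.3888 / 0.8488 = 0.4581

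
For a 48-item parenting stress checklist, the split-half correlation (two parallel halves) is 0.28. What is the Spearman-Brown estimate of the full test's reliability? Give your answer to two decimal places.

Apply the Spearman-Brown correction with n = 2:
r_full = 2r_hh / (1 + r_hh) = 2 × 0.28 / (1 + 0.28)
r_full = 0.5600 / 1.2800 ≈ 0.4375

0.44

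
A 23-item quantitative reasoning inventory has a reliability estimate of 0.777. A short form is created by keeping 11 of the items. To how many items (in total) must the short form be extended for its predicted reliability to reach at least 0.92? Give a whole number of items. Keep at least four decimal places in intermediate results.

Short-form reliability: n = 11/23 = 0.4783; r_11 = n·r/(1+(n−1)r) ≈ 0.6250
Length factor from the short form to reach 0.92: n' = 0.92(1 − 0.6250) / [0.6250(1 − 0.92)] ≈ 6.9000
Total items = 6.9000 × 11 = 75.90, rounded up to 76.

76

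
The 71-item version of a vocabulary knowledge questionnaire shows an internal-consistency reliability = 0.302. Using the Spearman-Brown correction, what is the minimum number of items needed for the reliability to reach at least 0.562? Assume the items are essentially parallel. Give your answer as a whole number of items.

211

Invert Spearman-Brown to solve for n:
n = r*(1 − r) / [ r (1 − r*) ]
n = [0.562 × 0.698] / [0.302 × 0.438]
n = 0.392276 / 0.132276 ≈ 2.9656
2.9656 × 71 = 210.56 → 211 items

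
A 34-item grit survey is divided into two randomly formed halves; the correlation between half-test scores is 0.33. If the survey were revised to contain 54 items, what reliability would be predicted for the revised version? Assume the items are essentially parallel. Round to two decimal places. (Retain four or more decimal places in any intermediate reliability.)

0.61

Full-test reliability from the split-half r: r_full = 2(0.33)/(1 + 0.33) = 0.4962
Then adjust to 54 items: n = 54/34 = 1.5882
r_new = n·r_full / (1 + (n − 1)·r_full) = 0.7881 / 1.2919 ≈ 0.6100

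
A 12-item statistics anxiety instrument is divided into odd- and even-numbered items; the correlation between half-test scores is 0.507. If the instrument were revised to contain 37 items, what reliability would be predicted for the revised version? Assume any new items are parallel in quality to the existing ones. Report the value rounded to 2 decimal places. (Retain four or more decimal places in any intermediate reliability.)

First correct the split-half correlation to full-test reliability: r_full = 2 × 0.507 / (1 + 0.507) ≈ 0.6729
Length factor from 12 to 37 items: n = 37/12 = 3.0833
r_new = n·r_full / (1 + (n − 1)·r_full) = 2.0748 / 2.4019 ≈ 0.8638

0.86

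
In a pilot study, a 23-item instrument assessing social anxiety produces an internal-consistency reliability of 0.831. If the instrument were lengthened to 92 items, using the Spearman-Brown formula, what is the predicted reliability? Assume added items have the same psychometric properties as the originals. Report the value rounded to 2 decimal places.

0.95

n = 92/23 = 4
Apply the Spearman-Brown prophecy formula, r' = nr / [1 + (n − 1)r]:
r_new = (4 × 0.831) / (1 + (4 − 1) × 0.831)
r_new = 3.3240 / 3.4930 ≈ 0.9516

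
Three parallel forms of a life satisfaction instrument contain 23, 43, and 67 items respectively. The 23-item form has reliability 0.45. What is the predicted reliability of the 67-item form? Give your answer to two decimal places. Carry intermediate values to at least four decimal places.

The 43-item form is not needed; work directly from the 23-item form with n = 67/23 = 2.9130.
r_{67} = n·r / (1 + (n − 1)·r) = 1.3108 / 1.8608 ≈ 0.7044

0.70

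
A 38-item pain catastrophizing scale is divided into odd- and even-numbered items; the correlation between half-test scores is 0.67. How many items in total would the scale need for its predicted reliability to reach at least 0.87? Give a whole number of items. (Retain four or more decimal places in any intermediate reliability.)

r_full = 2(0.67)/(1 + 0.67) = 0.8024
n = r_tgt(1 − r_full) / [r_full(1 − r_tgt)] = 0.87 × 0.1976 / (0.8024 × 0.13) ≈ 1.6481
Items = 1.6481 × 38 ≈ 62.63 → 63

63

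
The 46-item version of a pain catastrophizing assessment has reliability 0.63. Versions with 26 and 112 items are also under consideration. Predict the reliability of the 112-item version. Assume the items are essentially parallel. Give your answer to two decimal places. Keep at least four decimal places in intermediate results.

0.81

The 26-item form is not needed; work directly from the 46-item form with n = 112/46 = 2.4348.
r_{112} = n·r / (1 + (n − 1)·r) = 1.5339 / 1.9039 ≈ 0.8057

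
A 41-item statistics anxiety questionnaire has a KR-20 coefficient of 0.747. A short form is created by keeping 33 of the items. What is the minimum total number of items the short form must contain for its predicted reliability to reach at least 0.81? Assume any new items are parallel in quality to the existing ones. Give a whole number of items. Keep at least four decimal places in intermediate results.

60

Short-form reliability: n = 33/41 = 0.8049; r_33 = n·r/(1+(n−1)r) ≈ 0.7038
Then solve for n' with r_old = 0.7038, r_target = 0.81: n' = 0.81(1 − 0.7038)/[0.7038(1 − 0.81)] = 1.7942
Total items = 1.7942 × 33 = 59.21, rounded up to 60.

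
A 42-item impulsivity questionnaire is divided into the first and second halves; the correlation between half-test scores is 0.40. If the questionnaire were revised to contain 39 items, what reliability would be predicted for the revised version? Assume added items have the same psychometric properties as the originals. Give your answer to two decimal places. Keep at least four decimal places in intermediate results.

Spearman-Brown correction (n = 2): r_full = 2·0.40/(1 + 0.40) = 0.5714
Length factor from 42 to 39 items: n = 39/42 = 0.9286
r_new = n·r_full / (1 + (n − 1)·r_full) = 0.5306 / 0.9592 ≈ 0.5532

0.55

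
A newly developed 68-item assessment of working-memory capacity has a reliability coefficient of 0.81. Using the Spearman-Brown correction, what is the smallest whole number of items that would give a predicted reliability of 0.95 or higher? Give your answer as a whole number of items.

n = 0.95(1 − 0.81) / [0.81(1 − 0.95)]
n = 0.1805 / 0.0405 ≈ 4.4568
Items needed = n × 68 = 4.4568 × 68 ≈ 303.06 → round up to 304

304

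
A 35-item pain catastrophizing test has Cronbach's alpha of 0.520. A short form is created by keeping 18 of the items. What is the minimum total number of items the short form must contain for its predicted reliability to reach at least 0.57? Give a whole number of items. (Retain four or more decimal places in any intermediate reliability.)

43

First, r for the 18-item form: n = 18/35 = 0.5143, so r_18 = 0.5143·0.520/(1 + (0.5143 − 1)·0.520) = 0.3578
Length factor from the short form to reach 0.57: n' = 0.57(1 − 0.3578) / [0.3578(1 − 0.57)] ≈ 2.3792
Items = 2.3792 × 18 ≈ 42.83 → 43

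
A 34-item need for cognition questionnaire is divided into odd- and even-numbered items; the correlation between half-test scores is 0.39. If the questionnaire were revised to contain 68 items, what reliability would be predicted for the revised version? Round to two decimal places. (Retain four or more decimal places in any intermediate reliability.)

Spearman-Brown correction (n = 2): r_full = 2·0.39/(1 + 0.39) = 0.5612
Length factor from 34 to 68 items: n = 68/34 = 2.0000
r_new = n·r_full / (1 + (n − 1)·r_full) = 1.1224 / 1.5612 ≈ 0.7189

0.72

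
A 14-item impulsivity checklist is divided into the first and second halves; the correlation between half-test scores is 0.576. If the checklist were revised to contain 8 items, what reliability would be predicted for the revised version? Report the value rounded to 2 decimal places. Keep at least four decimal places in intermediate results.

0.61

Spearman-Brown correction (n = 2): r_full = 2·0.576/(1 + 0.576) = 0.7310
Then adjust to 8 items: n = 8/14 = 0.5714
r_new = n·r_full / (1 + (n − 1)·r_full) = 0.4177 / 0.6867 ≈ 0.6083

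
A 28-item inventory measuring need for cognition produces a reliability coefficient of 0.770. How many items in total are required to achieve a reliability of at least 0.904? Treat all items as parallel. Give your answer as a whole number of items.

n = [0.904 × 0.230] / [0.770 × 0.096]
n = 0.207920 / 0.073920 ≈ 2.8128
Items needed = n × 28 = 2.8128 × 28 ≈ 78.76 → round up to 79

79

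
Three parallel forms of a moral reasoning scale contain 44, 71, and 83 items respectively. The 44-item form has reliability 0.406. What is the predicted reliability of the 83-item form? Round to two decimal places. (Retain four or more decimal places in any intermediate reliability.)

Only the ratio of lengths matters: n = 83/44 = 1.8864
r_{83} = n·r / (1 + (n − 1)·r) = 0.7659 / 1.3599 ≈ 0.5632

0.56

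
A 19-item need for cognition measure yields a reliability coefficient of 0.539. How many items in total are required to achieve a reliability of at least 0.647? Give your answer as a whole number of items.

Invert Spearman-Brown to solve for n:
n = r_target (1 − r_old) / [ r_old (1 − r_target) ]
n = [0.647 × 0.461] / [0.539 × 0.353]
n = 0.298267 / 0.190267 ≈ 1.5676
So the test needs 1.5676 × 19 ≈ 29.78 items; rounding up, 30.

30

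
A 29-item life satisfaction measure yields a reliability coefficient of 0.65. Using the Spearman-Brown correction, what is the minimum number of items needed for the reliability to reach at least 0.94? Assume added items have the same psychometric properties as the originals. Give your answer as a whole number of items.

Spearman-Brown solved for the length factor n:
n = r*(1 − r) / [ r (1 − r*) ]
n = 0.94 × (1 − 0.65) / [ 0.65 × (1 − 0.94) ]
n = 0.3290 / 0.0390 ≈ 8.4359
So the test needs 8.4359 × 29 ≈ 244.64 items; rounding up, 245.

245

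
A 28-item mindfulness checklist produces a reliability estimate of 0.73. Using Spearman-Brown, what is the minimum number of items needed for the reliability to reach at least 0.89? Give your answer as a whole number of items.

84

Rearranging the Spearman-Brown formula for n,
n = r_target (1 − r_old) / [ r_old (1 − r_target) ]
n = 0.89(1 − 0.73) / [0.73(1 − 0.89)]
  = 0.2403 / 0.0803 = 2.9925
2.9925 × 28 = 83.79 → 84 items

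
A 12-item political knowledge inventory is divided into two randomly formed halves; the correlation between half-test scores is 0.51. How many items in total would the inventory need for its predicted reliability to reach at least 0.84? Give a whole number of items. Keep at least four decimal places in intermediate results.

31

Corrected full-test reliability: r_full = 2 × 0.51 / (1 + 0.51) ≈ 0.6755
n = r_tgt(1 − r_full) / [r_full(1 − r_tgt)] = 0.84 × 0.3245 / (0.6755 × 0.16) ≈ 2.5220
Items = 2.5220 × 12 ≈ 30.26 → 31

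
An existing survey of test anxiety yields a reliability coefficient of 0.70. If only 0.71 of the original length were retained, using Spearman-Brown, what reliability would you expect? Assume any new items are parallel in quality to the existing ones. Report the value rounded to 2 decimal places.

r_new = 0.71·0.70 / [1 + (0.71 − 1)·0.70]
     = 0.4970 / 0.7970 = 0.6236

0.62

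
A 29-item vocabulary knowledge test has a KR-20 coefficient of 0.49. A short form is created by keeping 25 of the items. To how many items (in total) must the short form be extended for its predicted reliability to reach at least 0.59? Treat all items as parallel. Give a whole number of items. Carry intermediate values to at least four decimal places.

44

Short-form reliability: n = 25/29 = 0.8621; r_25 = n·r/(1+(n−1)r) ≈ 0.4530
Length factor from the short form to reach 0.59: n' = 0.59(1 − 0.4530) / [0.4530(1 − 0.59)] ≈ 1.7376
Items = 1.7376 × 25 ≈ 43.44 → 44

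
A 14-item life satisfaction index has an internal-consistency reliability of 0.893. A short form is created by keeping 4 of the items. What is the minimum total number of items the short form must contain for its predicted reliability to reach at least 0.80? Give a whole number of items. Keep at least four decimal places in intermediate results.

7

First, r for the 4-item form: n = 4/14 = 0.2857, so r_4 = 0.2857·0.893/(1 + (0.2857 − 1)·0.893) = 0.7045
Length factor from the short form to reach 0.80: n' = 0.80(1 − 0.7045) / [0.7045(1 − 0.80)] ≈ 1.6778
Total items = 1.6778 × 4 = 6.71, rounded up to 7.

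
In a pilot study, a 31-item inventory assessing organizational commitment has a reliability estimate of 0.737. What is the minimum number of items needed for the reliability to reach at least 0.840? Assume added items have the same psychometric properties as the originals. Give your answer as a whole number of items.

59

Rearranging the Spearman-Brown formula for n,
n = r_target (1 − r_old) / [ r_old (1 − r_target) ]
n = 0.840(1 − 0.737) / [0.737(1 − 0.840)]
  = 0.220920 / 0.117920 = 1.8735
1.8735 × 31 = 58.08 → 59 items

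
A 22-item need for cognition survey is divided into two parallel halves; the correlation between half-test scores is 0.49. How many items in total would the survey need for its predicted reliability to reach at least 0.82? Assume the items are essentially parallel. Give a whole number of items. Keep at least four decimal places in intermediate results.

53

r_full = 2(0.49)/(1 + 0.49) = 0.6577
n = r_tgt(1 − r_full) / [r_full(1 − r_tgt)] = 0.82 × 0.3423 / (0.6577 × 0.18) ≈ 2.3709
Required items = 2.3709 × 22 = 52.16, so 53 items.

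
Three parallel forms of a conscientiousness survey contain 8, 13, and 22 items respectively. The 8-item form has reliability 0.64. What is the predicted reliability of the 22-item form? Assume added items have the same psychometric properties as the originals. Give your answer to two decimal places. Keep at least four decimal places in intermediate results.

0.83

Only the ratio of lengths matters: n = 22/8 = 2.7500
r_{22} = n·r / (1 + (n − 1)·r) = 1.7600 / 2.1200 ≈ 0.8302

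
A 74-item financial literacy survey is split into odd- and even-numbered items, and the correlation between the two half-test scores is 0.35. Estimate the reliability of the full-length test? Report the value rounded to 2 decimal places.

r_full = 2r_hh / (1 + r_hh) = 2 × 0.35 / (1 + 0.35)
       = 0.7000 / 1.3500 = 0.5185

0.52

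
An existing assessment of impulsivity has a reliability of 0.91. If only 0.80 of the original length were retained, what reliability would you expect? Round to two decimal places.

0.89

r_new = 0.8·0.91 / [1 + (0.8 − 1)·0.91]
     = 0.7280 / 0.8180 = 0.8900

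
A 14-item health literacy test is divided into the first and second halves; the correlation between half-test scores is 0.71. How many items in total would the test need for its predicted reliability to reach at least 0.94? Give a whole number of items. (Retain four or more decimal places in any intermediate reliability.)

45

r_full = 2(0.71)/(1 + 0.71) = 0.8304
Solve Spearman-Brown for n: n = 0.94(1 − 0.8304) / [0.8304(1 − 0.94)] = 3.1997
Required items = 3.1997 × 14 = 44.80, so 45 items.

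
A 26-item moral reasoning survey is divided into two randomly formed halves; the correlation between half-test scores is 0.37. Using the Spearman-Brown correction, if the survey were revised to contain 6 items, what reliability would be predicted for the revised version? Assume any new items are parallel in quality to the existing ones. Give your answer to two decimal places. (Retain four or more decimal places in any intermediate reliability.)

Spearman-Brown correction (n = 2): r_full = 2·0.37/(1 + 0.37) = 0.5401
Then adjust to 6 items: n = 6/26 = 0.2308
r_new = n·r_full / (1 + (n − 1)·r_full) = 0.1247 / 0.5846 ≈ 0.2133

0.21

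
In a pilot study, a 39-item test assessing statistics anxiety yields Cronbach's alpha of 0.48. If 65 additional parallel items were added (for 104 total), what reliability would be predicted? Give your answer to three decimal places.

The new length is 104/39 = 2.6667 times the old.
Spearman-Brown: r_new = n·r / (1 + (n − 1)·r)
r_new = (2.6667 × 0.48) / (1 + (2.6667 − 1) × 0.48)
     = 1.2800 / 1.8000 = 0.7111

0.711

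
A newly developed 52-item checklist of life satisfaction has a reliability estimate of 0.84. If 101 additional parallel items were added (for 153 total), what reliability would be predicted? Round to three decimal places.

n = 153/52 = 2.9423
By Spearman-Brown, r_new = n r / (1 + (n − 1) r).
r_new = 2.9423·0.84 / [1 + (2.9423 − 1)·0.84]
     = 2.4715 / 2.6315 = 0.9392

0.939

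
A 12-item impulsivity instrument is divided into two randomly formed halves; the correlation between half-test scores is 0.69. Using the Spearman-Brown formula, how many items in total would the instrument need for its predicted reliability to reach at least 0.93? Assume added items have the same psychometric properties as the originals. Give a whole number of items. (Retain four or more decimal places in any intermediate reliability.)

36

Corrected full-test reliability: r_full = 2 × 0.69 / (1 + 0.69) ≈ 0.8166
Solve Spearman-Brown for n: n = 0.93(1 − 0.8166) / [0.8166(1 − 0.93)] = 2.9838
Required items = 2.9838 × 12 = 35.81, so 36 items.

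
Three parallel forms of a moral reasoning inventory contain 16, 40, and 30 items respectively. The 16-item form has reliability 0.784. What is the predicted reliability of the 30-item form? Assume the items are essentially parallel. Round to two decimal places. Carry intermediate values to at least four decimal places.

0.87

Only the ratio of lengths matters: n = 30/16 = 1.8750
r_{30} = n·r / (1 + (n − 1)·r) = 1.4700 / 1.6860 ≈ 0.8719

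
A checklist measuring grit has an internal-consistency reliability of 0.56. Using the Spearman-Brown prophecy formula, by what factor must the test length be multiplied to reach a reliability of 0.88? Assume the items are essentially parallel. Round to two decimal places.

Invert Spearman-Brown to solve for n:
n = r*(1 − r) / [ r (1 − r*) ]
n = [0.88 × 0.44] / [0.56 × 0.12]
  = 0.3872 / 0.0672 = 5.7619

5.76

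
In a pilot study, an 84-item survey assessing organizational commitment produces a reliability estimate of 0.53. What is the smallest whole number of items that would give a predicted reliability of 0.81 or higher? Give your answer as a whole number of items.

318

Rearranging the Spearman-Brown formula for n,
n = r*(1 − r) / [ r (1 − r*) ]
n = 0.81 × (1 − 0.53) / [ 0.53 × (1 − 0.81) ]
  = 0.3807 / 0.1007 = 3.7805
So the test needs 3.7805 × 84 ≈ 317.56 items; rounding up, 318.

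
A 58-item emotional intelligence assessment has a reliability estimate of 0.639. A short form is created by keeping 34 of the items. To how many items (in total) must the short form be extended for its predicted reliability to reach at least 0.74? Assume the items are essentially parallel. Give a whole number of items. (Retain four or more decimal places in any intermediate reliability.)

First, r for the 34-item form: n = 34/58 = 0.5862, so r_34 = 0.5862·0.639/(1 + (0.5862 − 1)·0.639) = 0.5092
Length factor from the short form to reach 0.74: n' = 0.74(1 − 0.5092) / [0.5092(1 − 0.74)] ≈ 2.7433
Items = 2.7433 × 34 ≈ 93.27 → 94

94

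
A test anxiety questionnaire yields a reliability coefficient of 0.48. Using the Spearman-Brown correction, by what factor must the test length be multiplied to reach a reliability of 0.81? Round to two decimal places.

4.62

Rearranging the Spearman-Brown formula for n,
n = r_target (1 − r_old) / [ r_old (1 − r_target) ]
n = 0.81(1 − 0.48) / [0.48(1 − 0.81)]
  = 0.4212 / 0.0912 = 4.6184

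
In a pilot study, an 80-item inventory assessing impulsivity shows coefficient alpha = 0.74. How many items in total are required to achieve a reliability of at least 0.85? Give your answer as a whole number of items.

160

n = [0.85 × 0.26] / [0.74 × 0.15]
n = 0.2210 / 0.1110 ≈ 1.9910
Items needed = n × 80 = 1.9910 × 80 ≈ 159.28 → round up to 160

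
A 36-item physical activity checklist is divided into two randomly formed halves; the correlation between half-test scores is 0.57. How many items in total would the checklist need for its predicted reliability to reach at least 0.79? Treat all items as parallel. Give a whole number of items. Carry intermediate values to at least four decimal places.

52

r_full = 2(0.57)/(1 + 0.57) = 0.7261
Solve Spearman-Brown for n: n = 0.79(1 − 0.7261) / [0.7261(1 − 0.79)] = 1.4191
Items = 1.4191 × 36 ≈ 51.09 → 52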